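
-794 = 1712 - 2506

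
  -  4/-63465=4/63465  =  0.00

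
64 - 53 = 11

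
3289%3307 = 3289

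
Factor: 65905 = 5^1*7^2*269^1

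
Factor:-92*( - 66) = 6072 = 2^3*3^1*11^1*23^1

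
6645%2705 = 1235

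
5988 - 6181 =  - 193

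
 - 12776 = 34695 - 47471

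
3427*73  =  250171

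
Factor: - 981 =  - 3^2*109^1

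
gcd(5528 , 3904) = 8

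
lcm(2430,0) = 0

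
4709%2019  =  671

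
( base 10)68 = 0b1000100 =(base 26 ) 2g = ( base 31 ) 26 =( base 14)4C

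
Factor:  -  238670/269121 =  - 2^1*3^( - 1) * 5^1*29^1*109^( - 1)  =  -  290/327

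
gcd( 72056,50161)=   1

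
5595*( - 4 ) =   -  22380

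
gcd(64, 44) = 4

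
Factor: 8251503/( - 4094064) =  - 211577/104976  =  -2^( - 4 )*3^(-8)*23^1*9199^1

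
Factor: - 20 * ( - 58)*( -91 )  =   - 105560=- 2^3 * 5^1*7^1*13^1*29^1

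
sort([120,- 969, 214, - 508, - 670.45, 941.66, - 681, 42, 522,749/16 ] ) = [  -  969 , - 681,- 670.45, - 508,  42, 749/16,  120, 214,522, 941.66 ] 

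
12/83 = 12/83 = 0.14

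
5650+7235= 12885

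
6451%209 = 181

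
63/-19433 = -63/19433  =  - 0.00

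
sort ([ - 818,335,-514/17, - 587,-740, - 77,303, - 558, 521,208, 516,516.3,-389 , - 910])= [ - 910, - 818, - 740 , - 587, - 558, - 389, -77, - 514/17,208,303, 335, 516, 516.3,521]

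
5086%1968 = 1150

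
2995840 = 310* 9664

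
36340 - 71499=-35159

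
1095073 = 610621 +484452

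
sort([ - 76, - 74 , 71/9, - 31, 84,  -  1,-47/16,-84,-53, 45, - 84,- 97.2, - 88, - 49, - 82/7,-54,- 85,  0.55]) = [ - 97.2 , - 88,-85 , - 84,-84, - 76, - 74,  -  54, -53,-49, - 31,- 82/7, - 47/16,  -  1, 0.55, 71/9 , 45, 84]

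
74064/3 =24688 = 24688.00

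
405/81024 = 135/27008 = 0.00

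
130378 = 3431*38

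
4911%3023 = 1888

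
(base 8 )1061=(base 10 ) 561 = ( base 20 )181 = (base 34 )gh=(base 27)kl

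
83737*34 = 2847058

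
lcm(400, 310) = 12400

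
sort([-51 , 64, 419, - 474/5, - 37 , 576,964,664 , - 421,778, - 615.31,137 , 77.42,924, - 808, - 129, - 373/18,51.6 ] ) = [  -  808, - 615.31,-421,-129, - 474/5, - 51,-37, - 373/18, 51.6, 64,77.42,137,419,576,664,  778, 924, 964] 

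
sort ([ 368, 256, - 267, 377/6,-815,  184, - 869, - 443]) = [ - 869, - 815,  -  443,-267,  377/6 , 184, 256, 368]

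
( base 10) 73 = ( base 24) 31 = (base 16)49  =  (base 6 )201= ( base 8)111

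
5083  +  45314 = 50397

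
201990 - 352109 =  - 150119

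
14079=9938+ 4141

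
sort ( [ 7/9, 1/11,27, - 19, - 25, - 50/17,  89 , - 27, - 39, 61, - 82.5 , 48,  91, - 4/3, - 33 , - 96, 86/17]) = [ - 96, - 82.5, - 39, - 33, - 27  , - 25, - 19, - 50/17,-4/3, 1/11  ,  7/9, 86/17 , 27, 48, 61, 89 , 91] 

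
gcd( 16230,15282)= 6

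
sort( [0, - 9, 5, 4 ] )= [ - 9,  0, 4, 5 ] 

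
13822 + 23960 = 37782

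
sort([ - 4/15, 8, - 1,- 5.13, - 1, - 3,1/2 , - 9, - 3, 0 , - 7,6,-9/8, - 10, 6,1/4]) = [ - 10, - 9, - 7 , - 5.13, - 3, - 3, - 9/8, - 1, - 1 , - 4/15,0, 1/4, 1/2 , 6, 6 , 8]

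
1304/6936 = 163/867 = 0.19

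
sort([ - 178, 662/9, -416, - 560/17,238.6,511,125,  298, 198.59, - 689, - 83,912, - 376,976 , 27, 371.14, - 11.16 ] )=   [-689, - 416, - 376, - 178, -83, - 560/17, - 11.16,27,662/9,125,198.59 , 238.6,298,  371.14,511, 912,976] 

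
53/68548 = 53/68548 = 0.00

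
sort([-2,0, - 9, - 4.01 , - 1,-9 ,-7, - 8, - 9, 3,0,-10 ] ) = [ - 10, - 9, - 9, - 9, - 8,  -  7, - 4.01, - 2, -1,0,  0,3 ] 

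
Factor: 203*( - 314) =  - 2^1*7^1*29^1*157^1   =  - 63742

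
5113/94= 54  +  37/94 = 54.39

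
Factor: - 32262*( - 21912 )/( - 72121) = -2^4 * 3^2*7^( - 1)*11^1*19^1*83^1*283^1*10303^ ( - 1) = - 706924944/72121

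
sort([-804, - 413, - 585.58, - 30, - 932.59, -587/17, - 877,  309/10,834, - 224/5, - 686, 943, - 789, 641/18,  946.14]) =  [ - 932.59,-877, - 804 ,- 789, -686,  -  585.58, -413, - 224/5, - 587/17,-30, 309/10, 641/18,834, 943, 946.14]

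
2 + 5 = 7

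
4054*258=1045932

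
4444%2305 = 2139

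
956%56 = 4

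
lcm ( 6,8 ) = 24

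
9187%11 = 2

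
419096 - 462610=-43514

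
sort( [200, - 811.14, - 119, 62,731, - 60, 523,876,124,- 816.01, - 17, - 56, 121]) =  [-816.01, - 811.14,-119, - 60,  -  56, - 17,62,  121, 124, 200, 523, 731, 876 ]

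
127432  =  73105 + 54327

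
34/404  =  17/202 = 0.08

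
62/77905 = 62/77905  =  0.00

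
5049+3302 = 8351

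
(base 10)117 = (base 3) 11100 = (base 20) 5h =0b1110101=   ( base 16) 75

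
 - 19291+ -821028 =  - 840319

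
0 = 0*809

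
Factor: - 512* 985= - 504320 = - 2^9*5^1 * 197^1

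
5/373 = 5/373 = 0.01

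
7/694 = 7/694 =0.01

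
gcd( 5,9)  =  1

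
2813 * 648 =1822824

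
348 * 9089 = 3162972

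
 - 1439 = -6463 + 5024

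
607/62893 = 607/62893=0.01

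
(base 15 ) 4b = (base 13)56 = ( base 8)107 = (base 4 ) 1013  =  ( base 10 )71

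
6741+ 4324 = 11065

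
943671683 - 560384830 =383286853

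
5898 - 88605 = - 82707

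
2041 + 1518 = 3559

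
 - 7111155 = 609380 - 7720535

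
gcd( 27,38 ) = 1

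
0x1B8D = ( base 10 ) 7053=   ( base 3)100200020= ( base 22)ecd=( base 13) 3297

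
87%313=87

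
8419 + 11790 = 20209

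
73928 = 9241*8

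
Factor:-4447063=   -  29^1 * 89^1*1723^1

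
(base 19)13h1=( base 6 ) 102134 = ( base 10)8266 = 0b10000001001010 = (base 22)H1G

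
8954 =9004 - 50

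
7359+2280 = 9639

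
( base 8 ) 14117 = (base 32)62F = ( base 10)6223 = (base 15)1c9d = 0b1100001001111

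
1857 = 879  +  978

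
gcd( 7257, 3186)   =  177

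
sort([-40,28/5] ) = [-40,  28/5]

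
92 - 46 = 46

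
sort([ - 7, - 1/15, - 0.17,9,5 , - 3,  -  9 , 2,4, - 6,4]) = [ - 9, - 7, - 6 , - 3, - 0.17, - 1/15,2, 4, 4, 5, 9 ]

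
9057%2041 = 893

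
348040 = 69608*5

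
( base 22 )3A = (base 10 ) 76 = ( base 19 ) 40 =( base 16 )4c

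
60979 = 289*211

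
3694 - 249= 3445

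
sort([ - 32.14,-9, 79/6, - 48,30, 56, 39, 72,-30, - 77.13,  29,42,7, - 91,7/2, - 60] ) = [ - 91, - 77.13, - 60, - 48, - 32.14, - 30 , - 9 , 7/2 , 7,  79/6 , 29 , 30,39,42 , 56 , 72] 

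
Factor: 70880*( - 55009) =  - 2^5*5^1*443^1*55009^1 = - 3899037920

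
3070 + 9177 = 12247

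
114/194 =57/97=0.59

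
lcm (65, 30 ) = 390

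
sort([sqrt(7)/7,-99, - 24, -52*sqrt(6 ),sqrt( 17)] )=[  -  52*sqrt(6 ), - 99,-24,sqrt( 7) /7,sqrt(17)] 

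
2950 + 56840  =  59790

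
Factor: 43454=2^1*21727^1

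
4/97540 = 1/24385 = 0.00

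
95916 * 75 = 7193700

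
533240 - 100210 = 433030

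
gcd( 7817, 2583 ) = 1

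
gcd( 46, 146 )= 2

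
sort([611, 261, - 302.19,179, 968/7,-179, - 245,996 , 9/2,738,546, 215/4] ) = [ - 302.19, - 245 , - 179,9/2,215/4 , 968/7,179, 261,546,611,738 , 996 ] 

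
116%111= 5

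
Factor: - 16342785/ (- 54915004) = 2^(-2)*3^2*5^1*1847^( - 1)  *7433^(-1)*363173^1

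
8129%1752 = 1121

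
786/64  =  393/32 = 12.28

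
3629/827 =4 + 321/827 = 4.39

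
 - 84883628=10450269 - 95333897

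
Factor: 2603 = 19^1 * 137^1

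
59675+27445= 87120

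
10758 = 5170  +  5588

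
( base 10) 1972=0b11110110100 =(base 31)21J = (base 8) 3664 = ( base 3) 2201001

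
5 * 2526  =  12630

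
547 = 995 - 448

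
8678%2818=224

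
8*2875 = 23000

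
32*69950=2238400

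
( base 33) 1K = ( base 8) 65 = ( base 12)45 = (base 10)53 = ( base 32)1L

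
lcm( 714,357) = 714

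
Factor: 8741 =8741^1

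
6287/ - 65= - 6287/65  =  - 96.72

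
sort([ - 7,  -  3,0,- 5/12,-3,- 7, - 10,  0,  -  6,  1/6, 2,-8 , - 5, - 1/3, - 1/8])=[ - 10, - 8  ,  -  7, - 7,- 6, - 5  , - 3, - 3, -5/12, - 1/3, - 1/8,0, 0,1/6, 2 ]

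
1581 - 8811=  - 7230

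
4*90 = 360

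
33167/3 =33167/3 = 11055.67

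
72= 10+62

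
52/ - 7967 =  - 1 + 7915/7967= - 0.01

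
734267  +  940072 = 1674339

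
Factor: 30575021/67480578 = 2^(-1 )*3^( - 2)*11^( - 1) * 31^1*43^1*22937^1*340811^( - 1) 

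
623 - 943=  - 320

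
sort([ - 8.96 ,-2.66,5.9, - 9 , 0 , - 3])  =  [ - 9, -8.96, - 3, - 2.66,0, 5.9 ]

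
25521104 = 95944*266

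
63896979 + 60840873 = 124737852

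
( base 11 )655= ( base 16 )312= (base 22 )1DG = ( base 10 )786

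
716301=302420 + 413881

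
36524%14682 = 7160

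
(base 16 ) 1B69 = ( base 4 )1231221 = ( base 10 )7017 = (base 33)6el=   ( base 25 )B5H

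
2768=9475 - 6707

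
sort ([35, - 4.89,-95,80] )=[ - 95, - 4.89,35, 80 ] 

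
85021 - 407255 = -322234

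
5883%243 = 51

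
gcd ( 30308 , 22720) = 4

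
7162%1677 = 454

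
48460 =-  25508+73968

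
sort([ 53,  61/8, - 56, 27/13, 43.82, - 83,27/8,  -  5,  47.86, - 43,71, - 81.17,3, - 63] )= [ -83,-81.17, - 63,- 56  ,  -  43, - 5,27/13, 3, 27/8,  61/8,43.82, 47.86,53,71 ]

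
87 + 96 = 183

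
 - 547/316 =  - 2 + 85/316= - 1.73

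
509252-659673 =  - 150421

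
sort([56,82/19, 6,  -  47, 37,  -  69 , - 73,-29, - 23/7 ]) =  [-73,  -  69, - 47,  -  29,-23/7 , 82/19,6, 37, 56 ]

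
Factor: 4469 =41^1*109^1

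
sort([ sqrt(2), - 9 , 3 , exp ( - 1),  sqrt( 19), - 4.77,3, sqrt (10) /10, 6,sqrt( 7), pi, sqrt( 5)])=[  -  9 , - 4.77, sqrt( 10)/10,exp ( - 1), sqrt( 2 ),  sqrt (5 ), sqrt ( 7 ), 3,3, pi, sqrt( 19 ),6]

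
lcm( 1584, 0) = 0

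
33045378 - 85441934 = -52396556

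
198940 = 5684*35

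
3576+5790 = 9366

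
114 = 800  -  686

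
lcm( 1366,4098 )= 4098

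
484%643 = 484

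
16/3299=16/3299 = 0.00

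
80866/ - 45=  - 80866/45 = -  1797.02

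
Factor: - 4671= - 3^3*173^1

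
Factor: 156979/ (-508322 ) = -2^( - 1 )*156979^1*254161^( - 1)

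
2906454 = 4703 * 618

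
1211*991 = 1200101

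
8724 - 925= 7799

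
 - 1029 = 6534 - 7563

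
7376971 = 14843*497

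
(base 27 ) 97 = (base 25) a0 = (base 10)250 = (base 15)11A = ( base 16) FA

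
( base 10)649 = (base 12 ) 461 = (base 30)lj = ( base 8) 1211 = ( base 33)jm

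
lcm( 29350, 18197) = 909850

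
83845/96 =873 + 37/96  =  873.39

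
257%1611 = 257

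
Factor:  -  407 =-11^1*37^1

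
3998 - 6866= - 2868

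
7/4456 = 7/4456 = 0.00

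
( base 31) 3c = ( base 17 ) 63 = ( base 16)69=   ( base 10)105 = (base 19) 5A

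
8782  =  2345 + 6437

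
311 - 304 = 7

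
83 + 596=679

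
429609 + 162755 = 592364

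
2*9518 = 19036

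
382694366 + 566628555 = 949322921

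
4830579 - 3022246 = 1808333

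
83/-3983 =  - 1+3900/3983 = -  0.02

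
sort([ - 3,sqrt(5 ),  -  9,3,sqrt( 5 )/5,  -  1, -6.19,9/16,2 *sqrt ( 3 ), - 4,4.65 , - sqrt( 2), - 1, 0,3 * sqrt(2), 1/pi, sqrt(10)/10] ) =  [  -  9,  -  6.19 , - 4,  -  3 ,  -  sqrt(2), - 1, - 1,0,sqrt( 10)/10,1/pi,sqrt(5) /5,9/16,  sqrt(5), 3, 2*sqrt( 3),3*sqrt( 2),4.65]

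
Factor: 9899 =19^1*521^1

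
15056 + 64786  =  79842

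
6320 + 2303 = 8623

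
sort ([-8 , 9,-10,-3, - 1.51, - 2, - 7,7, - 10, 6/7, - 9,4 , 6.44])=[ - 10,  -  10, - 9,-8,-7, - 3, - 2 , - 1.51, 6/7, 4,6.44, 7, 9]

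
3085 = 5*617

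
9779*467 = 4566793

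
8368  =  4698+3670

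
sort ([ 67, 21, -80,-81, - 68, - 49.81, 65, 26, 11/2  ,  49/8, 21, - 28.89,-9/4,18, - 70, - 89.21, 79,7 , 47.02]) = [ - 89.21,-81, - 80, - 70, - 68, - 49.81,  -  28.89, - 9/4, 11/2,  49/8, 7, 18, 21, 21,26, 47.02,65, 67, 79]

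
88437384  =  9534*9276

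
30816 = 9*3424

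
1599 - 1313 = 286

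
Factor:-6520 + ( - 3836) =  - 10356 = -2^2 *3^1*863^1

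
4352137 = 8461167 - 4109030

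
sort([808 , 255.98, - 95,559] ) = [-95,  255.98, 559,808] 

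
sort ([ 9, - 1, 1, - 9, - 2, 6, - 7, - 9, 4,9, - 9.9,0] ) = [  -  9.9, - 9, - 9 , - 7, - 2, - 1, 0, 1, 4, 6, 9, 9] 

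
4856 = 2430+2426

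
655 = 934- 279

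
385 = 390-5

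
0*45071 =0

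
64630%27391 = 9848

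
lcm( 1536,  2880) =23040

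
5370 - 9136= - 3766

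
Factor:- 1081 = -23^1*47^1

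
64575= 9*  7175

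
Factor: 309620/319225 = 548/565 = 2^2*5^( - 1 )*113^( - 1 )*137^1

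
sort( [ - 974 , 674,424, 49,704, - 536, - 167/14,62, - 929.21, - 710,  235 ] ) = [ - 974, - 929.21, - 710 , - 536, - 167/14,49, 62,235, 424,674,704]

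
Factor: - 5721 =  - 3^1*1907^1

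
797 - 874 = - 77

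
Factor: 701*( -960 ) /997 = - 2^6*3^1*5^1 *701^1*997^(-1 ) = - 672960/997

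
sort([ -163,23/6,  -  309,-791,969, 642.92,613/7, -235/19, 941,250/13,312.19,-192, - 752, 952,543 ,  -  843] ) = [  -  843,-791, - 752,-309,  -  192, -163, - 235/19  ,  23/6,250/13,613/7, 312.19,  543,642.92,941,952, 969] 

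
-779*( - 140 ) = 109060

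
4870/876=2435/438 = 5.56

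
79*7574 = 598346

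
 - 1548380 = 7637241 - 9185621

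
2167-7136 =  - 4969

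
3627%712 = 67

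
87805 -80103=7702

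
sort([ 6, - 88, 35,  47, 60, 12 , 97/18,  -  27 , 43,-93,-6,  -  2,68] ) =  [-93, - 88,-27,-6,-2,97/18, 6,  12,  35,43, 47, 60, 68 ] 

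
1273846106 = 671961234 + 601884872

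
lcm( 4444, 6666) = 13332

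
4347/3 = 1449 = 1449.00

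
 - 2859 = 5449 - 8308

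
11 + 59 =70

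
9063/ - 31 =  - 293 + 20/31 =- 292.35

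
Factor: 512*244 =2^11* 61^1=124928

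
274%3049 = 274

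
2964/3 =988 = 988.00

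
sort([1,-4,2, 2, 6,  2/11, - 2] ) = [  -  4, - 2, 2/11, 1,2,2,6]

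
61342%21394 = 18554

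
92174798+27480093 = 119654891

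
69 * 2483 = 171327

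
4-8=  - 4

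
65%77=65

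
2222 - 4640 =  -2418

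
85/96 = 85/96 = 0.89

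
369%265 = 104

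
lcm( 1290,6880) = 20640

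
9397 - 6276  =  3121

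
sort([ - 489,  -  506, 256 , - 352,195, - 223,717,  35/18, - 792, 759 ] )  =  [- 792, - 506, - 489 , - 352, - 223, 35/18,  195 , 256, 717, 759 ]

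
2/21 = 2/21 = 0.10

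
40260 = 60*671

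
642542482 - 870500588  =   - 227958106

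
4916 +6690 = 11606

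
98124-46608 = 51516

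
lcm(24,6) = 24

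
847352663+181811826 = 1029164489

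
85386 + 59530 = 144916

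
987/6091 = 987/6091 =0.16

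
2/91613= 2/91613 = 0.00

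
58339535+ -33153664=25185871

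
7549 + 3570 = 11119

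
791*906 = 716646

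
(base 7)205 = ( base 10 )103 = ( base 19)58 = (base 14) 75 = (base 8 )147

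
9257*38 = 351766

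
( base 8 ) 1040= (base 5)4134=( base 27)k4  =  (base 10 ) 544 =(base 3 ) 202011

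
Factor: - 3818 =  - 2^1*23^1*83^1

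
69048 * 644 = 44466912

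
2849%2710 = 139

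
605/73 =8+ 21/73 = 8.29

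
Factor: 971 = 971^1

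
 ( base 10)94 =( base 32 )2u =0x5E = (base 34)2q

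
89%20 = 9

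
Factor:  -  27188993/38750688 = -2^( - 5)*3^ ( - 2 )*13^1*197^( -1 )*683^ (-1)*2091461^1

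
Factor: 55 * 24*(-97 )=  - 2^3*3^1*5^1*11^1*97^1 = -128040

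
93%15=3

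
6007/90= 6007/90 = 66.74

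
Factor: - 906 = - 2^1 * 3^1*151^1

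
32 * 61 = 1952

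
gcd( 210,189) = 21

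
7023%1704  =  207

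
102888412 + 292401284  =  395289696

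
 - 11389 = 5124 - 16513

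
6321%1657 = 1350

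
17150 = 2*8575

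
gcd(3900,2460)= 60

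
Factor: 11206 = 2^1*13^1*431^1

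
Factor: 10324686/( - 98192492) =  - 5162343/49096246=- 2^(-1 )*3^1*29^(-1 )*846487^ ( - 1 )* 1720781^1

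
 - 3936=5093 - 9029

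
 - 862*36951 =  - 31851762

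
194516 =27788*7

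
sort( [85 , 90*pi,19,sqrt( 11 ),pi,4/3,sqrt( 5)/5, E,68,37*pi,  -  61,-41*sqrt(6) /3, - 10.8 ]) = [  -  61,-41*sqrt( 6 ) /3, - 10.8,sqrt (5 ) /5,  4/3, E, pi,sqrt( 11),19,68,85,37 *pi,90*pi ] 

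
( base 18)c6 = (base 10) 222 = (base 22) A2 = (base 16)de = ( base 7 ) 435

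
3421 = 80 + 3341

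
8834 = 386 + 8448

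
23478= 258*91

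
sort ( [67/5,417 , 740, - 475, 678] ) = [ - 475, 67/5, 417,678 , 740 ] 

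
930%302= 24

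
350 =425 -75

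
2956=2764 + 192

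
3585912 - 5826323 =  - 2240411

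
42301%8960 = 6461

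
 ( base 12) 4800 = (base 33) 7dc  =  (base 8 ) 17600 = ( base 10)8064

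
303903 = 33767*9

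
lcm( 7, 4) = 28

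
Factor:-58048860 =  - 2^2*3^1*5^1*967481^1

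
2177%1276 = 901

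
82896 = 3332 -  - 79564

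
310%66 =46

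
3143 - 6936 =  - 3793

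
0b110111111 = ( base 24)IF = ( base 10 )447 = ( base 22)K7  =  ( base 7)1206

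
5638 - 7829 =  - 2191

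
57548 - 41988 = 15560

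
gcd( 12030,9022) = 2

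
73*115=8395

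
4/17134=2/8567 = 0.00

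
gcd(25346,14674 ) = 1334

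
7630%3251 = 1128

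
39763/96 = 414  +  19/96 = 414.20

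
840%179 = 124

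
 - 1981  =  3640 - 5621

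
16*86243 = 1379888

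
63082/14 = 4505 + 6/7 = 4505.86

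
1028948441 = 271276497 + 757671944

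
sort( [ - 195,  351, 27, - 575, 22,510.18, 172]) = [-575, - 195,22, 27,  172,351,510.18] 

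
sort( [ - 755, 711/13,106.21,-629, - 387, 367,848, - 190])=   [ - 755,-629, - 387 ,-190,711/13,106.21,367,848]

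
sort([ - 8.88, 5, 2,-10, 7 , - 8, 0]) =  [-10, - 8.88, - 8,0 , 2, 5, 7]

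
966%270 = 156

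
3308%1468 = 372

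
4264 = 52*82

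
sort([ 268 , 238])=[238,268]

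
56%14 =0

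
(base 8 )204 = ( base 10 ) 132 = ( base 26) 52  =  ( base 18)76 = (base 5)1012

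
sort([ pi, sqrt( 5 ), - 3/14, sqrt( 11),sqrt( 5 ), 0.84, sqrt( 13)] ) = [- 3/14, 0.84,sqrt( 5), sqrt( 5) , pi, sqrt(11 ), sqrt(13 )] 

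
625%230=165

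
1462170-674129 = 788041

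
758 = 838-80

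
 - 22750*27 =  - 614250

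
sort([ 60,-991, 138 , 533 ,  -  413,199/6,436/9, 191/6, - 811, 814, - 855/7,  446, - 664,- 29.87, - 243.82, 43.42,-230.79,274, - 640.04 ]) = [-991, - 811,  -  664, - 640.04, - 413 , - 243.82, - 230.79, - 855/7, - 29.87, 191/6,  199/6, 43.42 , 436/9  ,  60, 138,274,446,  533,814] 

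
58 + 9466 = 9524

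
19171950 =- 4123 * ( - 4650)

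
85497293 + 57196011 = 142693304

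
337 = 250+87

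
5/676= 5/676 = 0.01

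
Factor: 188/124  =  47/31 = 31^( - 1)*47^1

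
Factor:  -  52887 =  - 3^1*17^2*61^1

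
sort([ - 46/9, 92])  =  [- 46/9  ,  92 ]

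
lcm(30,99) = 990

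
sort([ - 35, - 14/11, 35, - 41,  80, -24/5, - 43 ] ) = [ - 43, - 41,-35, - 24/5, - 14/11, 35, 80]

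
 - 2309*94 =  - 217046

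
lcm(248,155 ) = 1240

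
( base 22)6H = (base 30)4T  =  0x95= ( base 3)12112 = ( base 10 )149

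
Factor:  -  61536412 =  - 2^2*7^1*97^1* 139^1*163^1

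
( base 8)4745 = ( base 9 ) 3424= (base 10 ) 2533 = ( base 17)8d0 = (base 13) 11cb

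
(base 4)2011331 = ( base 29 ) A5I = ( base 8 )20575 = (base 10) 8573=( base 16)217D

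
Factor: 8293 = 8293^1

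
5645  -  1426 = 4219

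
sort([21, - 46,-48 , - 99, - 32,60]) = [ - 99, - 48,-46, - 32,21, 60 ] 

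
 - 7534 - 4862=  - 12396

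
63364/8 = 15841/2= 7920.50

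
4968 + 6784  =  11752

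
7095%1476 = 1191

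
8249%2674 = 227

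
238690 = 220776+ 17914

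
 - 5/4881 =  - 5/4881=- 0.00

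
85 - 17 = 68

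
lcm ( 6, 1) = 6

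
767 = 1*767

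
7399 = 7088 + 311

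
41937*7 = 293559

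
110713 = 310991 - 200278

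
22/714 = 11/357 = 0.03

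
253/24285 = 253/24285 = 0.01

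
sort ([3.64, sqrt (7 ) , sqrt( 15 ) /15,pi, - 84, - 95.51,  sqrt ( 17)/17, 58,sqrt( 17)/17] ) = [  -  95.51,-84,sqrt( 17 ) /17, sqrt( 17)/17, sqrt (15) /15 , sqrt ( 7),  pi,3.64,58]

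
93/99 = 31/33 = 0.94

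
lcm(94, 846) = 846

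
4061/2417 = 1 +1644/2417 = 1.68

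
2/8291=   2/8291 = 0.00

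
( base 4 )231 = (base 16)2D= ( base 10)45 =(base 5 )140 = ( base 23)1m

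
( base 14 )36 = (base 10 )48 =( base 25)1N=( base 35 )1D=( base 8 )60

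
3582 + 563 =4145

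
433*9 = 3897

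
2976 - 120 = 2856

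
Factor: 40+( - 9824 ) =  - 2^3*1223^1  =  - 9784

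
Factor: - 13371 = -3^1*4457^1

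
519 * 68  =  35292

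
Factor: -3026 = -2^1 *17^1 *89^1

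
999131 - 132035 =867096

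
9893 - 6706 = 3187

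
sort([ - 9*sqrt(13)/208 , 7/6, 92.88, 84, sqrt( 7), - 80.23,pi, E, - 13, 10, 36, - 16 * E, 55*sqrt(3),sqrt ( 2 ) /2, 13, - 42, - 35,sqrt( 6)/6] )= [ - 80.23, - 16*E, - 42 ,-35, - 13, - 9*sqrt(13 )/208,sqrt( 6)/6, sqrt(2 )/2, 7/6,  sqrt(7),E,  pi,  10, 13, 36, 84, 92.88,  55*sqrt( 3)]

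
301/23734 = 301/23734 = 0.01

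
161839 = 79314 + 82525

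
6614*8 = 52912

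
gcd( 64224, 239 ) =1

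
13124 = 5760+7364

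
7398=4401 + 2997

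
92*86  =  7912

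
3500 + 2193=5693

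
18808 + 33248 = 52056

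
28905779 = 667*43337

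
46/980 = 23/490=0.05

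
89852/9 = 9983 + 5/9= 9983.56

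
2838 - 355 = 2483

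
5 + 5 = 10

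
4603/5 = 920 + 3/5 = 920.60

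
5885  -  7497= - 1612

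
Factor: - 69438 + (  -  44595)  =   -3^1*38011^1 = - 114033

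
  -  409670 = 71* ( - 5770) 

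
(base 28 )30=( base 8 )124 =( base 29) 2q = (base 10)84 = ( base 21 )40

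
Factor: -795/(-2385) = 1/3 =3^ ( - 1)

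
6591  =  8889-2298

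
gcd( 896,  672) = 224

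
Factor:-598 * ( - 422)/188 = 13^1*23^1 * 47^( - 1)*211^1= 63089/47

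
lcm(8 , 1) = 8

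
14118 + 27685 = 41803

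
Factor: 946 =2^1*11^1*43^1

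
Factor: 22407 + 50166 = 72573 = 3^1*17^1*1423^1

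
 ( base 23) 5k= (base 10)135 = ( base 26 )55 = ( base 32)47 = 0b10000111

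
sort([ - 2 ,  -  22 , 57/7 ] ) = [ - 22,-2 , 57/7 ] 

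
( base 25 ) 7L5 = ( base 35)405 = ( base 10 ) 4905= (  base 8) 11451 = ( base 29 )5O4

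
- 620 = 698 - 1318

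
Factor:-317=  - 317^1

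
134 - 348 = -214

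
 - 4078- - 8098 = 4020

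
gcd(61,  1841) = 1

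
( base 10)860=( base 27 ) 14N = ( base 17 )2GA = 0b1101011100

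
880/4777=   880/4777 = 0.18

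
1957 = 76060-74103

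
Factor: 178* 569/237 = 101282/237 = 2^1* 3^(-1 )*79^ (- 1)* 89^1 * 569^1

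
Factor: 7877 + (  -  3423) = 4454 = 2^1*17^1*131^1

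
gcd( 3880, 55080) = 40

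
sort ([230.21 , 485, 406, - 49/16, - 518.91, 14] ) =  [-518.91 ,-49/16,14,230.21, 406, 485 ] 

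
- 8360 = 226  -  8586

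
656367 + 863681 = 1520048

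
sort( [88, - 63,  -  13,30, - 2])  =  [ - 63 , - 13, - 2,30, 88]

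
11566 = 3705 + 7861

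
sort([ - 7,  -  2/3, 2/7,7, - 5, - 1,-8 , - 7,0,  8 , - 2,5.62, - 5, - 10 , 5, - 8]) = [ - 10, - 8,  -  8, - 7, - 7, - 5, - 5, - 2, - 1,-2/3,0, 2/7,5,5.62,7,8]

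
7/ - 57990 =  - 1+57983/57990 = - 0.00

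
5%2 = 1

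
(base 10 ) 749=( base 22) 1c1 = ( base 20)1h9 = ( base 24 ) 175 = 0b1011101101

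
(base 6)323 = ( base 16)7b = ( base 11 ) 102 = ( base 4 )1323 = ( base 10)123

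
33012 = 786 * 42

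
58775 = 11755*5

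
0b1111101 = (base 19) 6b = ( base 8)175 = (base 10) 125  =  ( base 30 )45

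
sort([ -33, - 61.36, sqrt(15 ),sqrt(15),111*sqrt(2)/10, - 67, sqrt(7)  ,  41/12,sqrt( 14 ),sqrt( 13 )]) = [  -  67, - 61.36, - 33,sqrt( 7), 41/12, sqrt (13),  sqrt( 14 ), sqrt( 15), sqrt(15),111*sqrt( 2)/10] 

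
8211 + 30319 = 38530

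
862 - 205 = 657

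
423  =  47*9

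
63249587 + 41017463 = 104267050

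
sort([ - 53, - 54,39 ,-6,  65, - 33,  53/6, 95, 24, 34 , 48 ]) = [ - 54, - 53, - 33, - 6,53/6,24 , 34,  39, 48,65,95]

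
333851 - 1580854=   -  1247003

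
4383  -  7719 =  - 3336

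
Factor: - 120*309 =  - 2^3*3^2*5^1*103^1 = -37080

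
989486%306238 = 70772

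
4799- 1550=3249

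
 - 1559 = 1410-2969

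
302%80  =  62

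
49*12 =588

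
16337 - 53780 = - 37443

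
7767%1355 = 992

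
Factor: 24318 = 2^1*3^2*7^1*193^1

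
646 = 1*646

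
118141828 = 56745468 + 61396360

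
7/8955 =7/8955= 0.00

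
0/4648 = 0 = 0.00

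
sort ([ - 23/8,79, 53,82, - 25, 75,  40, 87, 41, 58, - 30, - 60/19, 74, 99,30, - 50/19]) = [ - 30, - 25,-60/19,  -  23/8, - 50/19, 30, 40, 41, 53, 58,74, 75, 79, 82,87, 99 ] 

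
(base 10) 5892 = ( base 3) 22002020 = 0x1704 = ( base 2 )1011100000100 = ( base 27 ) 826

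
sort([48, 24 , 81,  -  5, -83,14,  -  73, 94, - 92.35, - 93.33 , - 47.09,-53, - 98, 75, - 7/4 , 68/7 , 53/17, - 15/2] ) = [ -98, - 93.33, - 92.35, - 83, - 73, - 53,-47.09, - 15/2,-5, - 7/4  ,  53/17,  68/7,14, 24,48, 75,81,94] 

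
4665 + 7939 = 12604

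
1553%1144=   409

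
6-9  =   - 3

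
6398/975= 6+548/975  =  6.56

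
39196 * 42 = 1646232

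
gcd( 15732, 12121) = 23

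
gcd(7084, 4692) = 92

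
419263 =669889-250626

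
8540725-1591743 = 6948982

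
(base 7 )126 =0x45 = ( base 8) 105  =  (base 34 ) 21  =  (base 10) 69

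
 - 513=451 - 964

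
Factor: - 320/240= - 2^2 *3^( - 1) = - 4/3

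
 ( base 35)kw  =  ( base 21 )1di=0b1011011100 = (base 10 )732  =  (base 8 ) 1334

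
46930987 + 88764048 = 135695035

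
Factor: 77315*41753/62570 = 645626639/12514  =  2^( - 1)*7^1 * 43^1*47^2  *  971^1*6257^( - 1)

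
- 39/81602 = - 39/81602 = - 0.00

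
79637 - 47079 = 32558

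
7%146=7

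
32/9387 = 32/9387 = 0.00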